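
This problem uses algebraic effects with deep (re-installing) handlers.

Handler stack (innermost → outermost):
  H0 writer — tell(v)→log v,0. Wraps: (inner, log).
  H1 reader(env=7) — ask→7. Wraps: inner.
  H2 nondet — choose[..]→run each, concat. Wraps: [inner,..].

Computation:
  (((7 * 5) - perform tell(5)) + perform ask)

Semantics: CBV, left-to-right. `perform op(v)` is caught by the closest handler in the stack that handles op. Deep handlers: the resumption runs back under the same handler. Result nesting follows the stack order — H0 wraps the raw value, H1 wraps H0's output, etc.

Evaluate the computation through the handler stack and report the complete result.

Answer: [(42, (5))]

Evaluation trace:
tell(5) @ H0 ⇒ log+=5
ask @ H1 ⇒ 7
H0 returns (42, (5))
H1 returns (42, (5))
H2 returns [(42, (5))]
= [(42, (5))]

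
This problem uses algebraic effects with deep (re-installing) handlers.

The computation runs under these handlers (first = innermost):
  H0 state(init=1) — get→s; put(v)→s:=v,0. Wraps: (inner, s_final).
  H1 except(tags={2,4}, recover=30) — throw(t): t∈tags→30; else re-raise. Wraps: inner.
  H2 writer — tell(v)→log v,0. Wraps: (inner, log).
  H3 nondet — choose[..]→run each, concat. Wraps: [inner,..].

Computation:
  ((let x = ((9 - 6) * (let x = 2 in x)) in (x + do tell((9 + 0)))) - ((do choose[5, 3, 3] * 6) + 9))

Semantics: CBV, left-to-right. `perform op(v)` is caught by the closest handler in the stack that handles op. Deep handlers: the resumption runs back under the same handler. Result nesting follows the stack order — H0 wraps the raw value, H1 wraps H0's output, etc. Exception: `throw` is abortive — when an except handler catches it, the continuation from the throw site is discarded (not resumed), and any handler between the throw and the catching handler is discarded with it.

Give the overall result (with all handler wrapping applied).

Working:
tell(9) @ H2 ⇒ log+=9
choose[5, 3, 3] @ H3
  branch[0] choose=5:
    H0 returns (-33, 1)
    H1 returns (-33, 1)
    H2 returns ((-33, 1), (9))
    H3 returns [((-33, 1), (9))]
  branch[1] choose=3:
    H0 returns (-21, 1)
    H1 returns (-21, 1)
    H2 returns ((-21, 1), (9))
    H3 returns [((-21, 1), (9))]
  branch[2] choose=3:
    H0 returns (-21, 1)
    H1 returns (-21, 1)
    H2 returns ((-21, 1), (9))
    H3 returns [((-21, 1), (9))]
= [((-33, 1), (9)), ((-21, 1), (9)), ((-21, 1), (9))]

Answer: [((-33, 1), (9)), ((-21, 1), (9)), ((-21, 1), (9))]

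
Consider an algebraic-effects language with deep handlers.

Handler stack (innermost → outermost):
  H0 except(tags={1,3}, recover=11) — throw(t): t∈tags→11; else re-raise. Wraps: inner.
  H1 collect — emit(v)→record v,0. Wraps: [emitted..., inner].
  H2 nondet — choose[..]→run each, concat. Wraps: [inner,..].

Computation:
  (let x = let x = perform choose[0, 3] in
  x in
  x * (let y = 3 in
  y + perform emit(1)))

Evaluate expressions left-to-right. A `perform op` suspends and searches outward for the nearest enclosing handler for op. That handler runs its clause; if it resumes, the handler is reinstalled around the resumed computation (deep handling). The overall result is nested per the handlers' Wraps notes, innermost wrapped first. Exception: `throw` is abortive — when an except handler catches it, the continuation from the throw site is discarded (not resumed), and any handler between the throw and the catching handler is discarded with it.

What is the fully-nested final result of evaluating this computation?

Working:
choose[0, 3] @ H2
  branch[0] choose=0:
    emit(1) @ H1 ⇒ out+=1
    H0 returns 0
    H1 returns [1, 0]
    H2 returns [[1, 0]]
  branch[1] choose=3:
    emit(1) @ H1 ⇒ out+=1
    H0 returns 9
    H1 returns [1, 9]
    H2 returns [[1, 9]]
= [[1, 0], [1, 9]]

Answer: [[1, 0], [1, 9]]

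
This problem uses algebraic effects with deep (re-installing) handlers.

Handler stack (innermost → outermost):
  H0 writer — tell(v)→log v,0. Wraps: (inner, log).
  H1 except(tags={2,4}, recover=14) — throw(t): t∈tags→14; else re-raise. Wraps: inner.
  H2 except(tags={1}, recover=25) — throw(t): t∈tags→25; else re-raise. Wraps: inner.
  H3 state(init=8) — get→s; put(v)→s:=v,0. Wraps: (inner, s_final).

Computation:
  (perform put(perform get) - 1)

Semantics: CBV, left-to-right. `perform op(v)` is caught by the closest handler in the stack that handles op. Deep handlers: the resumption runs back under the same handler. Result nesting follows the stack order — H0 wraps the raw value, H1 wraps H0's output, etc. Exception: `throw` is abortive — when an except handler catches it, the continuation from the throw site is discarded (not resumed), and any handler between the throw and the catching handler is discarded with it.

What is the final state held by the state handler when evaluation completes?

Answer: 8

Evaluation trace:
get @ H3 ⇒ 8
put(8) @ H3 ⇒ s:=8
H0 returns (-1, ())
H1 returns (-1, ())
H2 returns (-1, ())
H3 returns ((-1, ()), 8)
= ((-1, ()), 8)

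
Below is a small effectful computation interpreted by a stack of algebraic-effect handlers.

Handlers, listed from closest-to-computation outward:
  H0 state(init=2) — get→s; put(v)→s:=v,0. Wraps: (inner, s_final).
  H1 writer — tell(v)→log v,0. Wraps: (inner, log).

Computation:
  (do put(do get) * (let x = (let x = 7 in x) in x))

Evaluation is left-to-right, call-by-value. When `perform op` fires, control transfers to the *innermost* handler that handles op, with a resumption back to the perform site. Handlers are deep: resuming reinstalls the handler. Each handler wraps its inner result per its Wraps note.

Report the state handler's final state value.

Answer: 2

Step-by-step:
get @ H0 ⇒ 2
put(2) @ H0 ⇒ s:=2
H0 returns (0, 2)
H1 returns ((0, 2), ())
= ((0, 2), ())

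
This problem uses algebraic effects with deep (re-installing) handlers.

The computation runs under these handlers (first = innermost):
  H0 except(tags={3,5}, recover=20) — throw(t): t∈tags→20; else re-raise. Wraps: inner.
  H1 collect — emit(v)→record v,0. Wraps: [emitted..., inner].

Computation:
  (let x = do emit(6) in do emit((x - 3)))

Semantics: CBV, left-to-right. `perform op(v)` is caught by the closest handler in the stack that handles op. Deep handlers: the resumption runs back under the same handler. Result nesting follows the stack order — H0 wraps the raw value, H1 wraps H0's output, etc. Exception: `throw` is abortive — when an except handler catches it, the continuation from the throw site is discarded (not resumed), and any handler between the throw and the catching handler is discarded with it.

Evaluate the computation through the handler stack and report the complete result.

Answer: [6, -3, 0]

Working:
emit(6) @ H1 ⇒ out+=6
emit(-3) @ H1 ⇒ out+=-3
H0 returns 0
H1 returns [6, -3, 0]
= [6, -3, 0]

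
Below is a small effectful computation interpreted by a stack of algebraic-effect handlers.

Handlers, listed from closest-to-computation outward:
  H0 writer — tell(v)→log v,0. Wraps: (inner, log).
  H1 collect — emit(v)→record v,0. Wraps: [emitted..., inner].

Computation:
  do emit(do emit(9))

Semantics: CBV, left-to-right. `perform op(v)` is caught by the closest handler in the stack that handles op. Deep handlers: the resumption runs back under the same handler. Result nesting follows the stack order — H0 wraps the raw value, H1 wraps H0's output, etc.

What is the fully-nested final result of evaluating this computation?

Evaluation trace:
emit(9) @ H1 ⇒ out+=9
emit(0) @ H1 ⇒ out+=0
H0 returns (0, ())
H1 returns [9, 0, (0, ())]
= [9, 0, (0, ())]

Answer: [9, 0, (0, ())]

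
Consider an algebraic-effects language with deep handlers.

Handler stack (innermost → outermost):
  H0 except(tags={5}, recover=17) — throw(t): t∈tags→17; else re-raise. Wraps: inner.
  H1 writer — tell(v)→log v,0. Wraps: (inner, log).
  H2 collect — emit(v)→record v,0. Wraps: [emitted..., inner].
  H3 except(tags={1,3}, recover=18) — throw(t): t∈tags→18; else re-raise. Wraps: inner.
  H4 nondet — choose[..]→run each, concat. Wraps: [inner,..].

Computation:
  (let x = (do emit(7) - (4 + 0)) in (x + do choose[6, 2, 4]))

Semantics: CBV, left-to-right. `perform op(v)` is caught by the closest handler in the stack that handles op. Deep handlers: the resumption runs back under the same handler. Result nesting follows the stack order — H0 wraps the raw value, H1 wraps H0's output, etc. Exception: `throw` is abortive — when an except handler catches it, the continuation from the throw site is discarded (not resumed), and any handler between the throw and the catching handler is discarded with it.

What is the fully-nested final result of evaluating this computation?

Answer: [[7, (2, ())], [7, (-2, ())], [7, (0, ())]]

Evaluation trace:
emit(7) @ H2 ⇒ out+=7
choose[6, 2, 4] @ H4
  branch[0] choose=6:
    H0 returns 2
    H1 returns (2, ())
    H2 returns [7, (2, ())]
    H3 returns [7, (2, ())]
    H4 returns [[7, (2, ())]]
  branch[1] choose=2:
    H0 returns -2
    H1 returns (-2, ())
    H2 returns [7, (-2, ())]
    H3 returns [7, (-2, ())]
    H4 returns [[7, (-2, ())]]
  branch[2] choose=4:
    H0 returns 0
    H1 returns (0, ())
    H2 returns [7, (0, ())]
    H3 returns [7, (0, ())]
    H4 returns [[7, (0, ())]]
= [[7, (2, ())], [7, (-2, ())], [7, (0, ())]]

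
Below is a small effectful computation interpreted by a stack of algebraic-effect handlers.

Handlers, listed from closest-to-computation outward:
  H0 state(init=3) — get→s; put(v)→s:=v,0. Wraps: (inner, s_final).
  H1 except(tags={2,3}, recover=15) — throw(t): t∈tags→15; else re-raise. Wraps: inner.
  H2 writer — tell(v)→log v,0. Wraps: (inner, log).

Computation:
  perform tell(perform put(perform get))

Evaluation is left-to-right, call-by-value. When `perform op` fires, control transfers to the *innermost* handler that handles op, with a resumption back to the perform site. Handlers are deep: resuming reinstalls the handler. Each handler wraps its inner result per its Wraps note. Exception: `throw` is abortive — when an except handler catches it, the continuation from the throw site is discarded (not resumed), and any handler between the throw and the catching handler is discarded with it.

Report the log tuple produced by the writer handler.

Evaluation trace:
get @ H0 ⇒ 3
put(3) @ H0 ⇒ s:=3
tell(0) @ H2 ⇒ log+=0
H0 returns (0, 3)
H1 returns (0, 3)
H2 returns ((0, 3), (0))
= ((0, 3), (0))

Answer: (0)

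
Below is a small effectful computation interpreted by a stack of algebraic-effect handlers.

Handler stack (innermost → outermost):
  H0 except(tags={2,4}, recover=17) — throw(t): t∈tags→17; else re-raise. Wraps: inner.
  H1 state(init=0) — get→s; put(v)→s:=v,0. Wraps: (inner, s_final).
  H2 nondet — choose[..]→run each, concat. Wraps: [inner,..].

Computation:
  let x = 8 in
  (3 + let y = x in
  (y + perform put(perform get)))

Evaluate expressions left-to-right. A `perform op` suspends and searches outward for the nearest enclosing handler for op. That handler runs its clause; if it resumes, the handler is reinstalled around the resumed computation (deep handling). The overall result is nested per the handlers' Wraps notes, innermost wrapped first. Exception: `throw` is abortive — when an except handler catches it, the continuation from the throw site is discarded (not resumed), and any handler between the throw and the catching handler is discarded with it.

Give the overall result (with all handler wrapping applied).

Step-by-step:
get @ H1 ⇒ 0
put(0) @ H1 ⇒ s:=0
H0 returns 11
H1 returns (11, 0)
H2 returns [(11, 0)]
= [(11, 0)]

Answer: [(11, 0)]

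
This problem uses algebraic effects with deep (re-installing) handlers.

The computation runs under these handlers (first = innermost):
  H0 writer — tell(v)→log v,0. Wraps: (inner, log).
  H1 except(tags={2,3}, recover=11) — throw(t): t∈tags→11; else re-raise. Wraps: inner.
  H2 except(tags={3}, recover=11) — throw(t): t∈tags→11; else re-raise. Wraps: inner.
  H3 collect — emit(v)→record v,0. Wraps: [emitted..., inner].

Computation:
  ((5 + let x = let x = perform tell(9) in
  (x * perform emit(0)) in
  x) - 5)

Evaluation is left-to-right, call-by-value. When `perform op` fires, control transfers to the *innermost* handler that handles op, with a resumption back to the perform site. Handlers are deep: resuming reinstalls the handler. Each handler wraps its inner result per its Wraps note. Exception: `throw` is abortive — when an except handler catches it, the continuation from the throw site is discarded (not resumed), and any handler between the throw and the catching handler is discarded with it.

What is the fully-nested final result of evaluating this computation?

Step-by-step:
tell(9) @ H0 ⇒ log+=9
emit(0) @ H3 ⇒ out+=0
H0 returns (0, (9))
H1 returns (0, (9))
H2 returns (0, (9))
H3 returns [0, (0, (9))]
= [0, (0, (9))]

Answer: [0, (0, (9))]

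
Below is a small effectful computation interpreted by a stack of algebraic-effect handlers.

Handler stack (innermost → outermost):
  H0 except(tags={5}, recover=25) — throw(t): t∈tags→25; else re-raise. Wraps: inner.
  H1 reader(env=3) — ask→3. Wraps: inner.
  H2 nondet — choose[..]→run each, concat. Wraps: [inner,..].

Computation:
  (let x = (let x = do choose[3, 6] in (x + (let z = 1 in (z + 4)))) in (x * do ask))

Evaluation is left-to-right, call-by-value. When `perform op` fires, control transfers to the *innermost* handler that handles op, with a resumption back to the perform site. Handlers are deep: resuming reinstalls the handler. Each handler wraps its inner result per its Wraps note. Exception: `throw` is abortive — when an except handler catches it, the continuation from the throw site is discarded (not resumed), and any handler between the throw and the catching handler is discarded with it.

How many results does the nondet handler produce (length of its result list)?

Evaluation trace:
choose[3, 6] @ H2
  branch[0] choose=3:
    ask @ H1 ⇒ 3
    H0 returns 24
    H1 returns 24
    H2 returns [24]
  branch[1] choose=6:
    ask @ H1 ⇒ 3
    H0 returns 33
    H1 returns 33
    H2 returns [33]
= [24, 33]

Answer: 2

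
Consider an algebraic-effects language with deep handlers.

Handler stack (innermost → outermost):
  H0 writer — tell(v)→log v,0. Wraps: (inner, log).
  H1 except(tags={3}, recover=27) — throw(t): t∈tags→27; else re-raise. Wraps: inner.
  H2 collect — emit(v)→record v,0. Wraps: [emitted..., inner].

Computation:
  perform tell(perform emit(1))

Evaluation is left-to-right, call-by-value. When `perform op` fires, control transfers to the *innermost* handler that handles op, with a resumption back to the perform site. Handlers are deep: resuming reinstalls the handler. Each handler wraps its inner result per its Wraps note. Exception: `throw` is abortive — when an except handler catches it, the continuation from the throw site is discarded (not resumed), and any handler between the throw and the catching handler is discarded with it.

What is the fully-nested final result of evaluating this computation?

Answer: [1, (0, (0))]

Evaluation trace:
emit(1) @ H2 ⇒ out+=1
tell(0) @ H0 ⇒ log+=0
H0 returns (0, (0))
H1 returns (0, (0))
H2 returns [1, (0, (0))]
= [1, (0, (0))]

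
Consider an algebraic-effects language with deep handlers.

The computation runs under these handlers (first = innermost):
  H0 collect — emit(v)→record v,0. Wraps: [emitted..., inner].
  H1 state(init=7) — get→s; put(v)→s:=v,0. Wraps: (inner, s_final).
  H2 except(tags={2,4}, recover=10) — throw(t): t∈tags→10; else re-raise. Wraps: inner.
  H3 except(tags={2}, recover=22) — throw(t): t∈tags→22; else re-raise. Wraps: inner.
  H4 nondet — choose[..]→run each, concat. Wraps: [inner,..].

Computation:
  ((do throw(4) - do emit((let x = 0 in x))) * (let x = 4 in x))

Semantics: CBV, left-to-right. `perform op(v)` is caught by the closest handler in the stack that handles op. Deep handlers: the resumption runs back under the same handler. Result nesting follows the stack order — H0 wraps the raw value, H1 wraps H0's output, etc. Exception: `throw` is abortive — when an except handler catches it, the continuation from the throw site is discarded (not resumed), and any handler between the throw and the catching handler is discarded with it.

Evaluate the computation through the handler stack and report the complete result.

Evaluation trace:
throw(4) @ H2 caught ⇒ 10
H3 returns 10
H4 returns [10]
= [10]

Answer: [10]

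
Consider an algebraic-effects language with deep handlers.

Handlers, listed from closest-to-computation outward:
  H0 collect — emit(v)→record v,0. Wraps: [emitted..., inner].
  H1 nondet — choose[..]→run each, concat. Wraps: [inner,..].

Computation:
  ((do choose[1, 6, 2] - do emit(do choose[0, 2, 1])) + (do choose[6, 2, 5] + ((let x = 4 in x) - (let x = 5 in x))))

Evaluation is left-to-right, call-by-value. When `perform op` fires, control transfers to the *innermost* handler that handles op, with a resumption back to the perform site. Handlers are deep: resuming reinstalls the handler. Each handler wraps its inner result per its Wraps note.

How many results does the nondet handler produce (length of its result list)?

Step-by-step:
choose[1, 6, 2] @ H1
  branch[0] choose=1:
    choose[0, 2, 1] @ H1
      branch[0] choose=0:
        emit(0) @ H0 ⇒ out+=0
        choose[6, 2, 5] @ H1
          branch[0] choose=6:
            H0 returns [0, 6]
            H1 returns [[0, 6]]
          branch[1] choose=2:
            H0 returns [0, 2]
            H1 returns [[0, 2]]
          branch[2] choose=5:
            H0 returns [0, 5]
            H1 returns [[0, 5]]
      branch[1] choose=2:
        emit(2) @ H0 ⇒ out+=2
        choose[6, 2, 5] @ H1
          branch[0] choose=6:
            H0 returns [2, 6]
            H1 returns [[2, 6]]
          branch[1] choose=2:
            H0 returns [2, 2]
            H1 returns [[2, 2]]
          branch[2] choose=5:
            H0 returns [2, 5]
            H1 returns [[2, 5]]
      branch[2] choose=1:
        emit(1) @ H0 ⇒ out+=1
        choose[6, 2, 5] @ H1
          branch[0] choose=6:
            H0 returns [1, 6]
            H1 returns [[1, 6]]
          branch[1] choose=2:
            H0 returns [1, 2]
            H1 returns [[1, 2]]
          branch[2] choose=5:
            H0 returns [1, 5]
            H1 returns [[1, 5]]
  branch[1] choose=6:
    choose[0, 2, 1] @ H1
      branch[0] choose=0:
        emit(0) @ H0 ⇒ out+=0
        choose[6, 2, 5] @ H1
          branch[0] choose=6:
            H0 returns [0, 11]
            H1 returns [[0, 11]]
          branch[1] choose=2:
            H0 returns [0, 7]
            H1 returns [[0, 7]]
          branch[2] choose=5:
            H0 returns [0, 10]
            H1 returns [[0, 10]]
      branch[1] choose=2:
        emit(2) @ H0 ⇒ out+=2
        choose[6, 2, 5] @ H1
          branch[0] choose=6:
            H0 returns [2, 11]
            H1 returns [[2, 11]]
          branch[1] choose=2:
            H0 returns [2, 7]
            H1 returns [[2, 7]]
          branch[2] choose=5:
            H0 returns [2, 10]
            H1 returns [[2, 10]]
      branch[2] choose=1:
        emit(1) @ H0 ⇒ out+=1
        choose[6, 2, 5] @ H1
          branch[0] choose=6:
            H0 returns [1, 11]
            H1 returns [[1, 11]]
          branch[1] choose=2:
            H0 returns [1, 7]
            H1 returns [[1, 7]]
          branch[2] choose=5:
            H0 returns [1, 10]
            H1 returns [[1, 10]]
  branch[2] choose=2:
    choose[0, 2, 1] @ H1
      branch[0] choose=0:
        emit(0) @ H0 ⇒ out+=0
        choose[6, 2, 5] @ H1
          branch[0] choose=6:
            H0 returns [0, 7]
            H1 returns [[0, 7]]
          branch[1] choose=2:
            H0 returns [0, 3]
            H1 returns [[0, 3]]
          branch[2] choose=5:
            H0 returns [0, 6]
            H1 returns [[0, 6]]
      branch[1] choose=2:
        emit(2) @ H0 ⇒ out+=2
        choose[6, 2, 5] @ H1
          branch[0] choose=6:
            H0 returns [2, 7]
            H1 returns [[2, 7]]
          branch[1] choose=2:
            H0 returns [2, 3]
            H1 returns [[2, 3]]
          branch[2] choose=5:
            H0 returns [2, 6]
            H1 returns [[2, 6]]
      branch[2] choose=1:
        emit(1) @ H0 ⇒ out+=1
        choose[6, 2, 5] @ H1
          branch[0] choose=6:
            H0 returns [1, 7]
            H1 returns [[1, 7]]
          branch[1] choose=2:
            H0 returns [1, 3]
            H1 returns [[1, 3]]
          branch[2] choose=5:
            H0 returns [1, 6]
            H1 returns [[1, 6]]
= [[0, 6], [0, 2], [0, 5], [2, 6], [2, 2], [2, 5], [1, 6], [1, 2], [1, 5], [0, 11], [0, 7], [0, 10], [2, 11], [2, 7], [2, 10], [1, 11], [1, 7], [1, 10], [0, 7], [0, 3], [0, 6], [2, 7], [2, 3], [2, 6], [1, 7], [1, 3], [1, 6]]

Answer: 27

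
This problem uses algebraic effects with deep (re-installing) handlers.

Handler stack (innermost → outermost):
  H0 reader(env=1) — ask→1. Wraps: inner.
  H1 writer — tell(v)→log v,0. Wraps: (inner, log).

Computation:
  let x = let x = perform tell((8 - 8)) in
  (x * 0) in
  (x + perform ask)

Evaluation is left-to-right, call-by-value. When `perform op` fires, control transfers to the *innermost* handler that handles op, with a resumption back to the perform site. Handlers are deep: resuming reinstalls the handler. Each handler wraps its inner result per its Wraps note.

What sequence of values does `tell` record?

Answer: (0)

Step-by-step:
tell(0) @ H1 ⇒ log+=0
ask @ H0 ⇒ 1
H0 returns 1
H1 returns (1, (0))
= (1, (0))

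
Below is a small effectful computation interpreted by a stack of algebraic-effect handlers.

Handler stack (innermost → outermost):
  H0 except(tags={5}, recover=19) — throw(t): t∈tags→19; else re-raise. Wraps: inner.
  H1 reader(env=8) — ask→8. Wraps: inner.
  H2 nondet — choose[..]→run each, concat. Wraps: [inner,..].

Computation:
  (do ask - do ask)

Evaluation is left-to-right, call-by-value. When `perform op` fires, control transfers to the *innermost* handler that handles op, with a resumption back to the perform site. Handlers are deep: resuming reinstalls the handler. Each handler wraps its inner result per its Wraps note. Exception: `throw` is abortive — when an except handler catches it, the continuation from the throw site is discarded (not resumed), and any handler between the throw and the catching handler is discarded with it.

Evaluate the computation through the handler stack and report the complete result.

Answer: [0]

Evaluation trace:
ask @ H1 ⇒ 8
ask @ H1 ⇒ 8
H0 returns 0
H1 returns 0
H2 returns [0]
= [0]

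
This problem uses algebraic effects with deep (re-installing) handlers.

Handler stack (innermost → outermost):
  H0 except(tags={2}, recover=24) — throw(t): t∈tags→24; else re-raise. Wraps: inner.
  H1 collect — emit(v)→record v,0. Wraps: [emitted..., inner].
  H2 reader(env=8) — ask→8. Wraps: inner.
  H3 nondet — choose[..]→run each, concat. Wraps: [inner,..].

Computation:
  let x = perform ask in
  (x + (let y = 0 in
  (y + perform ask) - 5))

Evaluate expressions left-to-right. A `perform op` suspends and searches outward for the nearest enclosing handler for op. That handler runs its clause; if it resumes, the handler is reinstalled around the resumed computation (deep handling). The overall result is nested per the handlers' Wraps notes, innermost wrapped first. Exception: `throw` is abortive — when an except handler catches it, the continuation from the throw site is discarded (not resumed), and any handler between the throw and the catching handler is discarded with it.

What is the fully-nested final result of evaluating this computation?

Working:
ask @ H2 ⇒ 8
ask @ H2 ⇒ 8
H0 returns 11
H1 returns [11]
H2 returns [11]
H3 returns [[11]]
= [[11]]

Answer: [[11]]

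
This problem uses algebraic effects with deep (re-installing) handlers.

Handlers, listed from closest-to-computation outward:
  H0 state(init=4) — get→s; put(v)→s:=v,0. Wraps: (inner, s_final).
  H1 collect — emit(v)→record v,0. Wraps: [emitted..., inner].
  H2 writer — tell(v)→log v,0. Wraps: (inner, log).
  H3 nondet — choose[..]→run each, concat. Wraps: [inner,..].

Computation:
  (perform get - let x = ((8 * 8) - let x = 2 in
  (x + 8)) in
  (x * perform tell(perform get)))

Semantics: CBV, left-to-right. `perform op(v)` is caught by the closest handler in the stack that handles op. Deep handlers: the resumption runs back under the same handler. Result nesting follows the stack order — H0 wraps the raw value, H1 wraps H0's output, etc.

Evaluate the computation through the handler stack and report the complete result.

Step-by-step:
get @ H0 ⇒ 4
get @ H0 ⇒ 4
tell(4) @ H2 ⇒ log+=4
H0 returns (4, 4)
H1 returns [(4, 4)]
H2 returns ([(4, 4)], (4))
H3 returns [([(4, 4)], (4))]
= [([(4, 4)], (4))]

Answer: [([(4, 4)], (4))]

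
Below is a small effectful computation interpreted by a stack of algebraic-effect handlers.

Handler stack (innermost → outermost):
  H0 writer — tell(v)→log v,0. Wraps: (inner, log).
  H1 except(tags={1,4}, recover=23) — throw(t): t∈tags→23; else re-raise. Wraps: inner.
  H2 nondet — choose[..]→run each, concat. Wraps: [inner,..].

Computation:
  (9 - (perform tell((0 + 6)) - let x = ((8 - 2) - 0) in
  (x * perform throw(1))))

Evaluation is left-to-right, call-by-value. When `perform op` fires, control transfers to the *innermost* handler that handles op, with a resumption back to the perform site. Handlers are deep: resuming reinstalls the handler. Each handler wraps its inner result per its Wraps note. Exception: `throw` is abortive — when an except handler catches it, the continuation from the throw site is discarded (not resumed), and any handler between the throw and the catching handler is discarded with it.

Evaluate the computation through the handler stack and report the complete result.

Step-by-step:
tell(6) @ H0 ⇒ log+=6
throw(1) @ H1 caught ⇒ 23
H2 returns [23]
= [23]

Answer: [23]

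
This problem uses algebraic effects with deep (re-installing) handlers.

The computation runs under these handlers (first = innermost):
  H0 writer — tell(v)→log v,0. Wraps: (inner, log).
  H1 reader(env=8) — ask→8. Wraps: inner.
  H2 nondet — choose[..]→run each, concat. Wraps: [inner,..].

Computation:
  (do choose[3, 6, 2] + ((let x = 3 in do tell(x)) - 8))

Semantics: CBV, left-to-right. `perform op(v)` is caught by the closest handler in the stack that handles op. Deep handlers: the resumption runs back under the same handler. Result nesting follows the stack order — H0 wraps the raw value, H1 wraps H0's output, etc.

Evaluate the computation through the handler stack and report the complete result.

Answer: [(-5, (3)), (-2, (3)), (-6, (3))]

Step-by-step:
choose[3, 6, 2] @ H2
  branch[0] choose=3:
    tell(3) @ H0 ⇒ log+=3
    H0 returns (-5, (3))
    H1 returns (-5, (3))
    H2 returns [(-5, (3))]
  branch[1] choose=6:
    tell(3) @ H0 ⇒ log+=3
    H0 returns (-2, (3))
    H1 returns (-2, (3))
    H2 returns [(-2, (3))]
  branch[2] choose=2:
    tell(3) @ H0 ⇒ log+=3
    H0 returns (-6, (3))
    H1 returns (-6, (3))
    H2 returns [(-6, (3))]
= [(-5, (3)), (-2, (3)), (-6, (3))]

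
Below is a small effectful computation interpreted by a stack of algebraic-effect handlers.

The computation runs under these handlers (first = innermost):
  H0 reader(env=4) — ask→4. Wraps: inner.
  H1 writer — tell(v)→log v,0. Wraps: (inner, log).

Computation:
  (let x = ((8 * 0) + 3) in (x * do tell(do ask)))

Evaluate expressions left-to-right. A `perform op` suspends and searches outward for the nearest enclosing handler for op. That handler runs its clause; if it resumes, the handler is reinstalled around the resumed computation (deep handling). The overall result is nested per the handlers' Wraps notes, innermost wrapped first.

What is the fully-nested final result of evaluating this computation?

Answer: (0, (4))

Evaluation trace:
ask @ H0 ⇒ 4
tell(4) @ H1 ⇒ log+=4
H0 returns 0
H1 returns (0, (4))
= (0, (4))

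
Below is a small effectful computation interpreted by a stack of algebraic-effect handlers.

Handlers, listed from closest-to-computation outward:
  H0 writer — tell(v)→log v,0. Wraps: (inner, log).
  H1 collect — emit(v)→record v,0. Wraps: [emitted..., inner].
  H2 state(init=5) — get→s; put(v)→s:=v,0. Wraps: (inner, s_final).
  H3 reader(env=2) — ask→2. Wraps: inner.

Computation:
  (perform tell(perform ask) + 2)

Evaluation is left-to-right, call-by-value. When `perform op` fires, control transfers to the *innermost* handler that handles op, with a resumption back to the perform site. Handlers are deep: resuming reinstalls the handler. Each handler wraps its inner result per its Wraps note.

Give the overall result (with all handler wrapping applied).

Step-by-step:
ask @ H3 ⇒ 2
tell(2) @ H0 ⇒ log+=2
H0 returns (2, (2))
H1 returns [(2, (2))]
H2 returns ([(2, (2))], 5)
H3 returns ([(2, (2))], 5)
= ([(2, (2))], 5)

Answer: ([(2, (2))], 5)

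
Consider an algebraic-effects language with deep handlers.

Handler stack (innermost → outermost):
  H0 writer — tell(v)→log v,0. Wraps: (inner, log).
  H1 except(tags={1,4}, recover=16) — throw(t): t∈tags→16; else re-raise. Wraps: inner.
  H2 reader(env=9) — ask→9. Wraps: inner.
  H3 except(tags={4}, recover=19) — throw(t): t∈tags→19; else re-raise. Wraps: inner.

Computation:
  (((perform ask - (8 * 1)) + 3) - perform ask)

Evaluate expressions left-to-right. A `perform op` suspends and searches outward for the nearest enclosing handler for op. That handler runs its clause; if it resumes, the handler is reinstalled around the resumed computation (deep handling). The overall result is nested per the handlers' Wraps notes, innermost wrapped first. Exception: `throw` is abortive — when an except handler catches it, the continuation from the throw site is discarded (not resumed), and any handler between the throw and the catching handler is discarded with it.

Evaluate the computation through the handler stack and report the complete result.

Evaluation trace:
ask @ H2 ⇒ 9
ask @ H2 ⇒ 9
H0 returns (-5, ())
H1 returns (-5, ())
H2 returns (-5, ())
H3 returns (-5, ())
= (-5, ())

Answer: (-5, ())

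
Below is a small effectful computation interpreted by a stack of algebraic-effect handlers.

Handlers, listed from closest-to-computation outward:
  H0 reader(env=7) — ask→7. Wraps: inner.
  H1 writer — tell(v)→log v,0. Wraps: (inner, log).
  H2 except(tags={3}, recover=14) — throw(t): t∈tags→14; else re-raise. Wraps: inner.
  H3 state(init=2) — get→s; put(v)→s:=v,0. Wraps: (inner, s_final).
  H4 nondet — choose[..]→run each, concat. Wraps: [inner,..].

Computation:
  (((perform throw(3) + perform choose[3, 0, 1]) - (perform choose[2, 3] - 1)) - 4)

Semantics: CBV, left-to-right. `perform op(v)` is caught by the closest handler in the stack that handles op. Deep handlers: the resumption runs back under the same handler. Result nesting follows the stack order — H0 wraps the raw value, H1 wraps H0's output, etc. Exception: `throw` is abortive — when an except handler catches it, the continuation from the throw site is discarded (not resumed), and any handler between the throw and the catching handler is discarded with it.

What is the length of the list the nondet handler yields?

Working:
throw(3) @ H2 caught ⇒ 14
H3 returns (14, 2)
H4 returns [(14, 2)]
= [(14, 2)]

Answer: 1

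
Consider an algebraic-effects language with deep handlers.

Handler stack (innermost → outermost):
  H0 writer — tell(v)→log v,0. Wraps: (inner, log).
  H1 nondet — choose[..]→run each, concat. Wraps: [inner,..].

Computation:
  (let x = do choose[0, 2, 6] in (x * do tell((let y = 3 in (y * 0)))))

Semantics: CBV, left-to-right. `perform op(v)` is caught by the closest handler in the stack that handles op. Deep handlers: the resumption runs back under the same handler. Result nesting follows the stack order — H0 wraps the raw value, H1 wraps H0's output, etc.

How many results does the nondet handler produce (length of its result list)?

Step-by-step:
choose[0, 2, 6] @ H1
  branch[0] choose=0:
    tell(0) @ H0 ⇒ log+=0
    H0 returns (0, (0))
    H1 returns [(0, (0))]
  branch[1] choose=2:
    tell(0) @ H0 ⇒ log+=0
    H0 returns (0, (0))
    H1 returns [(0, (0))]
  branch[2] choose=6:
    tell(0) @ H0 ⇒ log+=0
    H0 returns (0, (0))
    H1 returns [(0, (0))]
= [(0, (0)), (0, (0)), (0, (0))]

Answer: 3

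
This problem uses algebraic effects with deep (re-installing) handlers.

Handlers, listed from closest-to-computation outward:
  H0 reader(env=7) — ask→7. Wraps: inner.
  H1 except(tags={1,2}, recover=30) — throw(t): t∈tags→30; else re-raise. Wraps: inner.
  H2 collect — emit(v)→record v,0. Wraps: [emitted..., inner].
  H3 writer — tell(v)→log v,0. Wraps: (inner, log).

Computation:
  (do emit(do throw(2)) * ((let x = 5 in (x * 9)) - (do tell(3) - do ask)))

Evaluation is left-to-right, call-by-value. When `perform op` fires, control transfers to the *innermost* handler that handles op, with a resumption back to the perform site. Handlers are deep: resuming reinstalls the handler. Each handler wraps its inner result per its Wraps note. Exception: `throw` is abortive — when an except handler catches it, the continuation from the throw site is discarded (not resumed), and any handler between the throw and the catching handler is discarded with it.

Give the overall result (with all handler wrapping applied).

Answer: ([30], ())

Evaluation trace:
throw(2) @ H1 caught ⇒ 30
H2 returns [30]
H3 returns ([30], ())
= ([30], ())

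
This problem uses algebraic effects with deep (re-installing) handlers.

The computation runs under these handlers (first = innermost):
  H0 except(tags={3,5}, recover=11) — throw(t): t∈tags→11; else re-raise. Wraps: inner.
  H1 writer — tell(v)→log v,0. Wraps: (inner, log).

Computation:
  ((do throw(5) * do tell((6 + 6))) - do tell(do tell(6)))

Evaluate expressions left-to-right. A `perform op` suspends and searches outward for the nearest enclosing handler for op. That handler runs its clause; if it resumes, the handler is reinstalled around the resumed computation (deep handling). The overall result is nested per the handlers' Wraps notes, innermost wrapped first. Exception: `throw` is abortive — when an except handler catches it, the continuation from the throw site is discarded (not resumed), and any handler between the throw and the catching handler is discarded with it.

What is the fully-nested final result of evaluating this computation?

Evaluation trace:
throw(5) @ H0 caught ⇒ 11
H1 returns (11, ())
= (11, ())

Answer: (11, ())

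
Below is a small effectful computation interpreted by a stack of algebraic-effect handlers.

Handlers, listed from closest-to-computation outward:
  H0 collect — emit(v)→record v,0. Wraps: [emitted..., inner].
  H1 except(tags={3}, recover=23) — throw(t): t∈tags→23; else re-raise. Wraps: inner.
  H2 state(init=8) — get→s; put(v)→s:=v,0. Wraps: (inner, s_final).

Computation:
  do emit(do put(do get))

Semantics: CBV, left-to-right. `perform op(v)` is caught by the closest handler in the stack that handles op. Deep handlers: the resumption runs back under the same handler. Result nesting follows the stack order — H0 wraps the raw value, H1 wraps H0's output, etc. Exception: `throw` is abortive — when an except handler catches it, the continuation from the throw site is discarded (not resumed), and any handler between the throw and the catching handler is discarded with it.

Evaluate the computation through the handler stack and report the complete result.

Answer: ([0, 0], 8)

Working:
get @ H2 ⇒ 8
put(8) @ H2 ⇒ s:=8
emit(0) @ H0 ⇒ out+=0
H0 returns [0, 0]
H1 returns [0, 0]
H2 returns ([0, 0], 8)
= ([0, 0], 8)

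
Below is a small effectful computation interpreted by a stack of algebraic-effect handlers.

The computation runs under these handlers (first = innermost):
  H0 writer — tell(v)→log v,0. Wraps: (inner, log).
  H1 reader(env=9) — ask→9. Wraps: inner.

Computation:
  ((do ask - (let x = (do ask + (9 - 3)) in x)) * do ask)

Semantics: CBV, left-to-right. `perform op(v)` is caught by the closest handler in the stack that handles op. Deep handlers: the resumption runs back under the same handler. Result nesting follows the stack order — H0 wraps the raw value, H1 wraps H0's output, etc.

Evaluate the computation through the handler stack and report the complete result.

Step-by-step:
ask @ H1 ⇒ 9
ask @ H1 ⇒ 9
ask @ H1 ⇒ 9
H0 returns (-54, ())
H1 returns (-54, ())
= (-54, ())

Answer: (-54, ())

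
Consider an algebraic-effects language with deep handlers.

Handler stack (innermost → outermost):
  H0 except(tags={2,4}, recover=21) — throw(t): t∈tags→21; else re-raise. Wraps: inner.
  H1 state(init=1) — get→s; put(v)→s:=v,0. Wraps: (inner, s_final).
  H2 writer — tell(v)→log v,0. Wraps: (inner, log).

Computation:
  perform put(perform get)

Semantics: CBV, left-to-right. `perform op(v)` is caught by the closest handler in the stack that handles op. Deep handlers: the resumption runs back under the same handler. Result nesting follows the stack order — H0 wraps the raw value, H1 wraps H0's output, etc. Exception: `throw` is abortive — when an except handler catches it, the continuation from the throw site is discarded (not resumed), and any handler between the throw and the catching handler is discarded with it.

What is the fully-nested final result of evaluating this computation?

Answer: ((0, 1), ())

Evaluation trace:
get @ H1 ⇒ 1
put(1) @ H1 ⇒ s:=1
H0 returns 0
H1 returns (0, 1)
H2 returns ((0, 1), ())
= ((0, 1), ())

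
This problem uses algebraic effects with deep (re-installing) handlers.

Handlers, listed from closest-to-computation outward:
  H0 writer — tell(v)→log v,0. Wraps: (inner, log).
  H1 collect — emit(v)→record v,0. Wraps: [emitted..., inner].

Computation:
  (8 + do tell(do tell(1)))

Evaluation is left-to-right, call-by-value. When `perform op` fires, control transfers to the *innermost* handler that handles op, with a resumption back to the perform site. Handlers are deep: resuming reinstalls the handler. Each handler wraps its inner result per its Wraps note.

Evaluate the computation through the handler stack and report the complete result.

Working:
tell(1) @ H0 ⇒ log+=1
tell(0) @ H0 ⇒ log+=0
H0 returns (8, (1, 0))
H1 returns [(8, (1, 0))]
= [(8, (1, 0))]

Answer: [(8, (1, 0))]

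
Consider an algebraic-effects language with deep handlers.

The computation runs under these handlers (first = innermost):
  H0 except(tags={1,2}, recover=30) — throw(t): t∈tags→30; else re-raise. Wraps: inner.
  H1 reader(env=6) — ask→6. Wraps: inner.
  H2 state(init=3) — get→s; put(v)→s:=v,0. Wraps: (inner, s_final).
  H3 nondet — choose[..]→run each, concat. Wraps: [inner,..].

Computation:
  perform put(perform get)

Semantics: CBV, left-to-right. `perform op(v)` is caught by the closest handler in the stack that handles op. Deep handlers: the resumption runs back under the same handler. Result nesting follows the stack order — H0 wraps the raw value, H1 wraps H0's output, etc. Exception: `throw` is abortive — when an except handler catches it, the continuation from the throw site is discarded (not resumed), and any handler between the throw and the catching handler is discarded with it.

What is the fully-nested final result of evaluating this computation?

Evaluation trace:
get @ H2 ⇒ 3
put(3) @ H2 ⇒ s:=3
H0 returns 0
H1 returns 0
H2 returns (0, 3)
H3 returns [(0, 3)]
= [(0, 3)]

Answer: [(0, 3)]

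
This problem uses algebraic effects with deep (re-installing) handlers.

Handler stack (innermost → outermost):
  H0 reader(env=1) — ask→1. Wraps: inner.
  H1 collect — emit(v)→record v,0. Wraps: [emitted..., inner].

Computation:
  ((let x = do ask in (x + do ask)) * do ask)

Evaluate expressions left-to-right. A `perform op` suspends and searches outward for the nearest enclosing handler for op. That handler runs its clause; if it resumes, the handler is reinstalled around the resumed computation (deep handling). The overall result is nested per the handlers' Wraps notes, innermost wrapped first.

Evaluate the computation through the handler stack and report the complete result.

Working:
ask @ H0 ⇒ 1
ask @ H0 ⇒ 1
ask @ H0 ⇒ 1
H0 returns 2
H1 returns [2]
= [2]

Answer: [2]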